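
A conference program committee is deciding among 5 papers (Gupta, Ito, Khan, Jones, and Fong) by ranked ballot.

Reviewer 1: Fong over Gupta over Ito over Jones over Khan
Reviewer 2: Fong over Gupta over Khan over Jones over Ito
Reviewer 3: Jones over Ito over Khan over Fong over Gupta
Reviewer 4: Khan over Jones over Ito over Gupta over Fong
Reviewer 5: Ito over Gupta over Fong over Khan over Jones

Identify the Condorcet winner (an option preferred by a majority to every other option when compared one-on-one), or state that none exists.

There is no Condorcet winner

Head-to-head results (5 voters total):
Gupta vs Ito: Ito wins 3–2.
Gupta vs Khan: Gupta wins 3–2.
Gupta vs Jones: Gupta wins 3–2.
Gupta vs Fong: Fong wins 3–2.
Ito vs Khan: Ito wins 3–2.
Ito vs Jones: Jones wins 3–2.
Ito vs Fong: Ito wins 3–2.
Khan vs Jones: Khan wins 3–2.
Khan vs Fong: Fong wins 3–2.
Jones vs Fong: Fong wins 3–2.
No candidate beats all others: Gupta beats Jones beats Ito beats Gupta, a majority cycle.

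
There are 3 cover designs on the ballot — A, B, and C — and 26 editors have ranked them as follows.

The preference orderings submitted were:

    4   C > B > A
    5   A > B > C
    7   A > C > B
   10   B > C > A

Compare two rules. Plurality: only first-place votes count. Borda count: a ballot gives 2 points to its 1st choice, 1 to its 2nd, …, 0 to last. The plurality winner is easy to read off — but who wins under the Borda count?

Plurality first-place counts: A 12, B 10, C 4 → A.
Borda totals: A 24, B 29, C 25 → B.

B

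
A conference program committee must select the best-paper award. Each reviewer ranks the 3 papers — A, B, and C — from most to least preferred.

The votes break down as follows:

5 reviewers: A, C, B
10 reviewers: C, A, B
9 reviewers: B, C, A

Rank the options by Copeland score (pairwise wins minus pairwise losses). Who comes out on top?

C

Pairwise results:
  A vs B: A wins 15–9.
  A vs C: C wins 19–5.
  B vs C: C wins 15–9.
Copeland scores (wins − losses):
  A: 1 − 1 = 0
  B: 0 − 2 = -2
  C: 2 − 0 = 2
C has the best Copeland score.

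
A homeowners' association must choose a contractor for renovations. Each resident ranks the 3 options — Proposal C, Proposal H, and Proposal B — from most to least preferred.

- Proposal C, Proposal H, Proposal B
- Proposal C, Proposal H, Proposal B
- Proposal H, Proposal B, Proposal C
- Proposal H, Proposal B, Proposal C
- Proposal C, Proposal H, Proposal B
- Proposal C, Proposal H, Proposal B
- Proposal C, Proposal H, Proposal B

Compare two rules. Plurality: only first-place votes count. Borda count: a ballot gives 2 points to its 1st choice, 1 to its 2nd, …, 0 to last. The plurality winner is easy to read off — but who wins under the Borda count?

Plurality first-place counts: Proposal C 5, Proposal H 2, Proposal B 0 → Proposal C.
Borda totals: Proposal C 10, Proposal H 9, Proposal B 2 → Proposal C.

Proposal C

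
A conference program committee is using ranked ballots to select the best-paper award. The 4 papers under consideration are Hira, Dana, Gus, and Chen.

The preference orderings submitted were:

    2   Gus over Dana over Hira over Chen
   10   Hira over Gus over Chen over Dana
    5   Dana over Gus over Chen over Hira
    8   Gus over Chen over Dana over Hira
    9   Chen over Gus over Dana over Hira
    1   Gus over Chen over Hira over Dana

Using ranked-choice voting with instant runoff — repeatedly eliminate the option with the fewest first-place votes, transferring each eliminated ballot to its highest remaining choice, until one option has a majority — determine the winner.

Round 1: Gus 11, Hira 10, Chen 9, Dana 5. Dana has the fewest and is eliminated.
Round 2: Gus 16, Hira 10, Chen 9. Chen has the fewest and is eliminated.
Round 3: Gus 25, Hira 10. Gus has a majority.

Gus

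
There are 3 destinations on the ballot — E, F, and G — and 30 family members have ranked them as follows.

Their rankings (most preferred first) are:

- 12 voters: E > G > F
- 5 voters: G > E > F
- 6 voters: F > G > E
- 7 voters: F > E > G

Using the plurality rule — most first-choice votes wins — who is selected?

First-place vote totals:
  E: 12
  F: 13
  G: 5
F has the most first-place votes.

F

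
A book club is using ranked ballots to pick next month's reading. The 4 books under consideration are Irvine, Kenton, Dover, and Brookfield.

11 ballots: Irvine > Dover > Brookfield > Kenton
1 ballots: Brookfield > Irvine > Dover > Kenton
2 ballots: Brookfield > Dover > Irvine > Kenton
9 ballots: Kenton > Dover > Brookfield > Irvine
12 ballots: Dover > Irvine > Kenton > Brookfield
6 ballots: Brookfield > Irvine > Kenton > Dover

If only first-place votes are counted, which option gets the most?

Dover

First-place vote totals:
  Irvine: 11
  Kenton: 9
  Dover: 12
  Brookfield: 9
Dover has the most first-place votes.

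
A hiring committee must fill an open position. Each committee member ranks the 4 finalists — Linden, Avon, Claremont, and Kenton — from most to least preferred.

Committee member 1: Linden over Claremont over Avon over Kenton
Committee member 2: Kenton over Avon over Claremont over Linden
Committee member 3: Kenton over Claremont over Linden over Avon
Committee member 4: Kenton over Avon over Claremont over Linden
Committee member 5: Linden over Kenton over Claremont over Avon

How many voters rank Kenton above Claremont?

4

Ballots ranking Kenton above Claremont: 4.
Ballots ranking Claremont above Kenton: 1.
So 4 of 5 voters prefer Kenton to Claremont.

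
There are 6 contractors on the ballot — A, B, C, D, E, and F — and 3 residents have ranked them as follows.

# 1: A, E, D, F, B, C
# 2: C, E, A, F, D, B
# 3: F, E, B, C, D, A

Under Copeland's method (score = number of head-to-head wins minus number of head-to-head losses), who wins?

Pairwise results:
  A vs B: A wins 2–1.
  A vs C: C wins 2–1.
  A vs D: A wins 2–1.
  A vs E: E wins 2–1.
  A vs F: A wins 2–1.
  B vs C: B wins 2–1.
  B vs D: D wins 2–1.
  B vs E: E wins 3–0.
  B vs F: F wins 3–0.
  C vs D: C wins 2–1.
  C vs E: E wins 2–1.
  C vs F: F wins 2–1.
  D vs E: E wins 3–0.
  D vs F: F wins 2–1.
  E vs F: E wins 2–1.
Copeland scores (wins − losses):
  A: 3 − 2 = 1
  B: 1 − 4 = -3
  C: 2 − 3 = -1
  D: 1 − 4 = -3
  E: 5 − 0 = 5
  F: 3 − 2 = 1
E has the best Copeland score.

E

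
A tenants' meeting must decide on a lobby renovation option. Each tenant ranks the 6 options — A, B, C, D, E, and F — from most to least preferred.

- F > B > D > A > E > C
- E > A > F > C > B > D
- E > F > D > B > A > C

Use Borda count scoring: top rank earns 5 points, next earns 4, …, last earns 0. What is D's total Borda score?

Borda scores:
  A: 2 + 4 + 1 = 7
  B: 4 + 1 + 2 = 7
  C: 0 + 2 + 0 = 2
  D: 3 + 0 + 3 = 6
  E: 1 + 5 + 5 = 11
  F: 5 + 3 + 4 = 12

6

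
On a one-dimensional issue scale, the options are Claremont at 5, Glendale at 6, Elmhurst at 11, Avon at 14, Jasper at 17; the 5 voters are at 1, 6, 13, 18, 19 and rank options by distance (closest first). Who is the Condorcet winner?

With single-peaked preferences on a line, the Condorcet winner is the candidate closest to the median voter.
The median voter (position 13) is closest to Avon at 14.
Check: Avon vs Claremont — voters closer to Avon: 3 of 5.

Avon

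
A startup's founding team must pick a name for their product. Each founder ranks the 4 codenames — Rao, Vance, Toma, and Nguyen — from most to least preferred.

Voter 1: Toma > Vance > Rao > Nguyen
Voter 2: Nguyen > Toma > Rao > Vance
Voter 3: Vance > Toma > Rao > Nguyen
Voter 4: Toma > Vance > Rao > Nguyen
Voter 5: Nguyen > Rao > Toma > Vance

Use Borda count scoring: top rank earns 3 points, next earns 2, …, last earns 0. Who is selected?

Borda scores:
  Rao: 1 + 1 + 1 + 1 + 2 = 6
  Vance: 2 + 0 + 3 + 2 + 0 = 7
  Toma: 3 + 2 + 2 + 3 + 1 = 11
  Nguyen: 0 + 3 + 0 + 0 + 3 = 6
Toma has the highest total.

Toma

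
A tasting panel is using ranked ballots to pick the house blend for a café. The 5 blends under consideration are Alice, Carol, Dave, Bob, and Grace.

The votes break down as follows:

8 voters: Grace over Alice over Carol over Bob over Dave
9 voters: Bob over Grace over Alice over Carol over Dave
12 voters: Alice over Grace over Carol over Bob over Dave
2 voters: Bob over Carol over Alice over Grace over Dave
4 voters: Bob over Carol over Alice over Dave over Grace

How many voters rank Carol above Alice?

Ballots ranking Carol above Alice: 2+4 = 6.
Ballots ranking Alice above Carol: 8+9+12 = 29.
So 6 of 35 voters prefer Carol to Alice.

6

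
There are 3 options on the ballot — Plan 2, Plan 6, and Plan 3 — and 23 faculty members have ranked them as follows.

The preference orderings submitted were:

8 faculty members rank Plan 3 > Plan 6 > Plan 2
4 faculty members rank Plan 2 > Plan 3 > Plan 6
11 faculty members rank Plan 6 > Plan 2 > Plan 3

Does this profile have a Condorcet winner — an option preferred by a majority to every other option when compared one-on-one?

Head-to-head results (23 voters total):
Plan 2 vs Plan 6: Plan 6 wins 19–4.
Plan 2 vs Plan 3: Plan 2 wins 15–8.
Plan 6 vs Plan 3: Plan 3 wins 12–11.
No candidate beats all others: Plan 2 beats Plan 3 beats Plan 6 beats Plan 2, a majority cycle.

No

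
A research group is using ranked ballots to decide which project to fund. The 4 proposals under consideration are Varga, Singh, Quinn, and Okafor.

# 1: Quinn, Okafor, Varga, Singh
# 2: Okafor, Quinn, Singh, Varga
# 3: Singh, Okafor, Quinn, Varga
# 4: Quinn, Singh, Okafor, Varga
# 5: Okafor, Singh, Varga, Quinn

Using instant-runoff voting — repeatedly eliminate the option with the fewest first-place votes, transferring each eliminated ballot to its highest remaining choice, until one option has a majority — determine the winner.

Round 1: Quinn 2, Okafor 2, Singh 1, Varga 0. Varga has the fewest and is eliminated.
Round 2: Quinn 2, Okafor 2, Singh 1. Singh has the fewest and is eliminated.
Round 3: Okafor 3, Quinn 2. Okafor has a majority.

Okafor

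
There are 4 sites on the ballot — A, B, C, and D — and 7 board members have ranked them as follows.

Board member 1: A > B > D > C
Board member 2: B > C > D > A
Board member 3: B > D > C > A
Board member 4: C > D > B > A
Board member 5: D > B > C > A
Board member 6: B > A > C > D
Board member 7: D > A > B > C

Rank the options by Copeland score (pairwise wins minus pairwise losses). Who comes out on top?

B

Pairwise results:
  A vs B: B wins 5–2.
  A vs C: C wins 4–3.
  A vs D: D wins 5–2.
  B vs C: B wins 6–1.
  B vs D: B wins 4–3.
  C vs D: D wins 4–3.
Copeland scores (wins − losses):
  A: 0 − 3 = -3
  B: 3 − 0 = 3
  C: 1 − 2 = -1
  D: 2 − 1 = 1
B has the best Copeland score.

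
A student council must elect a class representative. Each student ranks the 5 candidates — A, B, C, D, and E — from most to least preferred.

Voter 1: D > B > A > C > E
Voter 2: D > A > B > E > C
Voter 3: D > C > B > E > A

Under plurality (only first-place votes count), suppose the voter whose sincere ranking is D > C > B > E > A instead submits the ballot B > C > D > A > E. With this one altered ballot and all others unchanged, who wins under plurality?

First-place totals with the altered ballot: A 0, B 1, C 0, D 2, E 0.
The winner is unchanged: still D.

D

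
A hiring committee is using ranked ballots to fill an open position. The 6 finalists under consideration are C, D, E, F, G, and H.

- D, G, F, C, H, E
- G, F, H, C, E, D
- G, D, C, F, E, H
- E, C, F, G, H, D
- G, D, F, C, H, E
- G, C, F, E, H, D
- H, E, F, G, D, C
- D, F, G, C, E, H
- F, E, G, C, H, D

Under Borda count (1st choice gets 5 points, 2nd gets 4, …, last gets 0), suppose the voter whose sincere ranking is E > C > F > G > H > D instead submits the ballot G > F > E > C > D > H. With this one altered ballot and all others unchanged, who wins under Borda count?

G

Borda totals with the altered ballot: C 19, D 20, E 16, F 31, G 37, H 12.
The winner is unchanged: still G.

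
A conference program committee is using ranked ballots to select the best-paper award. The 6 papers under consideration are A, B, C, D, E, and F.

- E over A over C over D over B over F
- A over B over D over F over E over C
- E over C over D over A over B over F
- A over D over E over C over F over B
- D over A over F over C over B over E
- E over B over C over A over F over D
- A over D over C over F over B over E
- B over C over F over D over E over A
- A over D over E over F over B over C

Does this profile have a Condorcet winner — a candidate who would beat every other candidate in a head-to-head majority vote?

Yes

Head-to-head results (9 voters total):
A vs B: A wins 7–2.
A vs C: A wins 6–3.
A vs D: A wins 6–3.
A vs E: A wins 5–4.
A vs F: A wins 8–1.
B vs C: C wins 5–4.
B vs D: D wins 6–3.
B vs E: E wins 5–4.
B vs F: B wins 5–4.
C vs D: D wins 5–4.
C vs E: E wins 6–3.
C vs F: C wins 6–3.
D vs E: D wins 6–3.
D vs F: D wins 7–2.
E vs F: E wins 5–4.
A beats each rival — B (7–2), C (6–3), D (6–3), E (5–4), F (8–1) — so A is the Condorcet winner.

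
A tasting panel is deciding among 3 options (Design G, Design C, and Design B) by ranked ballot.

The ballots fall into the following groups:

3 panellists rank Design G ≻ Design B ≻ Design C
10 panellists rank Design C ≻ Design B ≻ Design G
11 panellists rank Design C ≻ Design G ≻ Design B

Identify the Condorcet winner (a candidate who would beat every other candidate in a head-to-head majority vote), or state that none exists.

Head-to-head results (24 voters total):
Design G vs Design C: Design C wins 21–3.
Design G vs Design B: Design G wins 14–10.
Design C vs Design B: Design C wins 21–3.
Design C beats each rival — Design G (21–3), Design B (21–3) — so Design C is the Condorcet winner.

Design C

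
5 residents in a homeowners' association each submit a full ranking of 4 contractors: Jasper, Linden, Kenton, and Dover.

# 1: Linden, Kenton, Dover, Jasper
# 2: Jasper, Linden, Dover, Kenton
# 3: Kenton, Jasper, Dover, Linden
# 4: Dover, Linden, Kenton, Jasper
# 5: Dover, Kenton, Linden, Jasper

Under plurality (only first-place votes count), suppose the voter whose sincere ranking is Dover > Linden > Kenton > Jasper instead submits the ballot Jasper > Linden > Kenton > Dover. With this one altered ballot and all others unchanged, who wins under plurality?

First-place totals with the altered ballot: Jasper 2, Linden 1, Kenton 1, Dover 1.
The switch changes the winner from Dover to Jasper.

Jasper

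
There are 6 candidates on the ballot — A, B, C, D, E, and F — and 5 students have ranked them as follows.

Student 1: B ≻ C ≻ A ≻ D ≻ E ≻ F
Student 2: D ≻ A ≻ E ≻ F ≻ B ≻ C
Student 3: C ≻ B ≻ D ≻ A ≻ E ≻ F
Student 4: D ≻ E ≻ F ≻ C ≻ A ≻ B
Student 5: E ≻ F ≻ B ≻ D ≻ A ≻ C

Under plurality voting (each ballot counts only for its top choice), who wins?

D

First-place vote totals:
  A: 0
  B: 1
  C: 1
  D: 2
  E: 1
  F: 0
D has the most first-place votes.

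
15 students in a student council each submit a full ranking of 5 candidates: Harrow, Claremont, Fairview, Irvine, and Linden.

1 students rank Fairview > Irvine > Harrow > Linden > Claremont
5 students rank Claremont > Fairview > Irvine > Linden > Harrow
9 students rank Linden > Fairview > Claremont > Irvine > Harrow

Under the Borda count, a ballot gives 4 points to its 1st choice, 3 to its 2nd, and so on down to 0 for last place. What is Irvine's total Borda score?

22

Borda scores:
  Harrow: 2 + 5·0 + 9·0 = 2
  Claremont: 0 + 5·4 + 9·2 = 38
  Fairview: 4 + 5·3 + 9·3 = 46
  Irvine: 3 + 5·2 + 9·1 = 22
  Linden: 1 + 5·1 + 9·4 = 42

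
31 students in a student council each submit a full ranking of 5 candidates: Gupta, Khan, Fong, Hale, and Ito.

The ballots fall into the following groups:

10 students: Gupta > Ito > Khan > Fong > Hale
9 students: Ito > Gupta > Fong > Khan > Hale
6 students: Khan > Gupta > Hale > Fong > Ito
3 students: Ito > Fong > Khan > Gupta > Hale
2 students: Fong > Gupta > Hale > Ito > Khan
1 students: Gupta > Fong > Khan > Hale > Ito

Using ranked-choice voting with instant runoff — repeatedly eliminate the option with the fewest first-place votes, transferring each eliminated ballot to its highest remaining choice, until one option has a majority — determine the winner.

Round 1: Ito 12, Gupta 11, Khan 6, Fong 2, Hale 0. Hale has the fewest and is eliminated.
Round 2: Ito 12, Gupta 11, Khan 6, Fong 2. Fong has the fewest and is eliminated.
Round 3: Gupta 13, Ito 12, Khan 6. Khan has the fewest and is eliminated.
Round 4: Gupta 19, Ito 12. Gupta has a majority.

Gupta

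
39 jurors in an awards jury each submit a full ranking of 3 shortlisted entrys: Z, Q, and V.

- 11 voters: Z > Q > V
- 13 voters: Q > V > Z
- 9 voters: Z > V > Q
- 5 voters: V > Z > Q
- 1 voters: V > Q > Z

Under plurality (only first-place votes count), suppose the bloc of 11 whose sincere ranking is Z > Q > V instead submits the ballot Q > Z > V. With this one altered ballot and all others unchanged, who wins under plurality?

First-place totals with the altered ballot: Z 9, Q 24, V 6.
The switch changes the winner from Z to Q.

Q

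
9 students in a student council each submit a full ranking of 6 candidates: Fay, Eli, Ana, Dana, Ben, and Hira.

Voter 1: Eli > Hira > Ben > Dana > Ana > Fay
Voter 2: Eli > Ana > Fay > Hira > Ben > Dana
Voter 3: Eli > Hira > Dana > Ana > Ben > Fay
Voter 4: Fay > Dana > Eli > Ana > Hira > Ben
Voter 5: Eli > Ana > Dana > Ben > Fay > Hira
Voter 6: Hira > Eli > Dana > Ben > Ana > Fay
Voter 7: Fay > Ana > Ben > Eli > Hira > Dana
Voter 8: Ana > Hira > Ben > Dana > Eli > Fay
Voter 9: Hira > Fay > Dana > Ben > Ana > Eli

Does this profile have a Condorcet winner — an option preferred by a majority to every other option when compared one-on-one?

Head-to-head results (9 voters total):
Fay vs Eli: Eli wins 6–3.
Fay vs Ana: Ana wins 6–3.
Fay vs Dana: Dana wins 5–4.
Fay vs Ben: Ben wins 5–4.
Fay vs Hira: Hira wins 5–4.
Eli vs Ana: Eli wins 6–3.
Eli vs Dana: Eli wins 6–3.
Eli vs Ben: Eli wins 6–3.
Eli vs Hira: Eli wins 6–3.
Ana vs Dana: Dana wins 5–4.
Ana vs Ben: Ana wins 6–3.
Ana vs Hira: Ana wins 5–4.
Dana vs Ben: Dana wins 5–4.
Dana vs Hira: Hira wins 7–2.
Ben vs Hira: Hira wins 7–2.
Eli beats each rival — Fay (6–3), Ana (6–3), Dana (6–3), Ben (6–3), Hira (6–3) — so Eli is the Condorcet winner.

Yes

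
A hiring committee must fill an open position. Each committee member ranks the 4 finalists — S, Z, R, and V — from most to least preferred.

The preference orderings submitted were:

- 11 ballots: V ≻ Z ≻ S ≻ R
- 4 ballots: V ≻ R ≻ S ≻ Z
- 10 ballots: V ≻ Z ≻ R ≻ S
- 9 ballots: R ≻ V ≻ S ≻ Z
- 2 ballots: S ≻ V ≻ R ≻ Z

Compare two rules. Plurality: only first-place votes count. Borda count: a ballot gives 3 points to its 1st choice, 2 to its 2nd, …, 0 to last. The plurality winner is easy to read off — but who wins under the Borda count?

Plurality first-place counts: S 2, Z 0, R 9, V 25 → V.
Borda totals: S 30, Z 42, R 47, V 97 → V.

V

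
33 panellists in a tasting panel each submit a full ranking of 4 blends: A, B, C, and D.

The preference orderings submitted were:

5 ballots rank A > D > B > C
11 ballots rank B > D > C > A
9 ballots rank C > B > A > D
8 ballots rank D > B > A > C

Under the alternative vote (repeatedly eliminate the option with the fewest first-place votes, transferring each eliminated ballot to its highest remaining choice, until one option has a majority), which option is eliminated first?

Round 1: B 11, C 9, D 8, A 5. A has the fewest and is eliminated.
Round 2: D 13, B 11, C 9. C has the fewest and is eliminated.
Round 3: B 20, D 13. B has a majority.

A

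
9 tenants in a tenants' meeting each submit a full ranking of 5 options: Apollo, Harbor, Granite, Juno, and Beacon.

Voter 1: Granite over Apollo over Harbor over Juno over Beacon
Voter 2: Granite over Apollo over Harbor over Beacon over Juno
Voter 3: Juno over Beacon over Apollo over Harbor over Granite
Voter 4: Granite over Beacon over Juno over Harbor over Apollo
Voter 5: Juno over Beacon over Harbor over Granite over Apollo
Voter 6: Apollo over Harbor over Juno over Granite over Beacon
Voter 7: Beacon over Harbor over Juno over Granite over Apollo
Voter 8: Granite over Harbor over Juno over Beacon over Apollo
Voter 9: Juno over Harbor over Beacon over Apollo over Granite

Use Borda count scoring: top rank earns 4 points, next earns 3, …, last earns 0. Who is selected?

Borda scores:
  Apollo: 3 + 3 + 2 + 0 + 0 + 4 + 0 + 0 + 1 = 13
  Harbor: 2 + 2 + 1 + 1 + 2 + 3 + 3 + 3 + 3 = 20
  Granite: 4 + 4 + 0 + 4 + 1 + 1 + 1 + 4 + 0 = 19
  Juno: 1 + 0 + 4 + 2 + 4 + 2 + 2 + 2 + 4 = 21
  Beacon: 0 + 1 + 3 + 3 + 3 + 0 + 4 + 1 + 2 = 17
Juno has the highest total.

Juno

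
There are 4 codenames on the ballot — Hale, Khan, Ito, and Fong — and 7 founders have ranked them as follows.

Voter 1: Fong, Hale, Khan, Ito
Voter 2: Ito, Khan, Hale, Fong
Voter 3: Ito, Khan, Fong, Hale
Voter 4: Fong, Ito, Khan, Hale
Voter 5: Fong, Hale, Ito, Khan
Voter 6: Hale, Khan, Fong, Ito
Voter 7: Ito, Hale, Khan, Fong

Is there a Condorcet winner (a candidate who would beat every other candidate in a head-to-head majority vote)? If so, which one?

No Condorcet winner

Head-to-head results (7 voters total):
Hale vs Khan: Hale wins 4–3.
Hale vs Ito: Ito wins 4–3.
Hale vs Fong: Fong wins 4–3.
Khan vs Ito: Ito wins 5–2.
Khan vs Fong: Khan wins 4–3.
Ito vs Fong: Fong wins 4–3.
No candidate beats all others: Hale beats Khan beats Fong beats Hale, a majority cycle.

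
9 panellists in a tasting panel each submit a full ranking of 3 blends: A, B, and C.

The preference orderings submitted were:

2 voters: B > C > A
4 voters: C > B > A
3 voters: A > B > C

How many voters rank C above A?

6

Ballots ranking C above A: 2+4 = 6.
Ballots ranking A above C: 3.
So 6 of 9 voters prefer C to A.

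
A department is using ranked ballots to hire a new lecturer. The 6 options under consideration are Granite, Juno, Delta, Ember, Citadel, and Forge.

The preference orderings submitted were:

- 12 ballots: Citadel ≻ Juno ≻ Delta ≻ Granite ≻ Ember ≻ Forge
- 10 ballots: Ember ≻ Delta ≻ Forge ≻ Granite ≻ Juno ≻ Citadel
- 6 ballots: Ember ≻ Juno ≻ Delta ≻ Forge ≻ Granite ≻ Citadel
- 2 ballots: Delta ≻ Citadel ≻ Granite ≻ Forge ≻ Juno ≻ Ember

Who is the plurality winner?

First-place vote totals:
  Granite: 0
  Juno: 0
  Delta: 2
  Ember: 16
  Citadel: 12
  Forge: 0
Ember has the most first-place votes.

Ember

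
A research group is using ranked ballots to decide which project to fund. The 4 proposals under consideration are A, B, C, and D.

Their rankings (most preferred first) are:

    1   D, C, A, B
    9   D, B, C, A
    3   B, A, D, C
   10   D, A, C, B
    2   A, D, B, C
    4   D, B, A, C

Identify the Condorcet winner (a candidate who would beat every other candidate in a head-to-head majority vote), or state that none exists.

D

Head-to-head results (29 voters total):
A vs B: B wins 16–13.
A vs C: A wins 19–10.
A vs D: D wins 24–5.
B vs C: B wins 18–11.
B vs D: D wins 26–3.
C vs D: D wins 29–0.
D beats each rival — A (24–5), B (26–3), C (29–0) — so D is the Condorcet winner.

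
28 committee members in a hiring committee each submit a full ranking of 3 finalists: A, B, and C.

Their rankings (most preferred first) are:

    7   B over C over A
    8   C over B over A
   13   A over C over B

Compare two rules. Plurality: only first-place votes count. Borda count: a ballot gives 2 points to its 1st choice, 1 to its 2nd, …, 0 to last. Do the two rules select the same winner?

No

Plurality first-place counts: A 13, B 7, C 8 → A.
Borda totals: A 26, B 22, C 36 → C.
The two rules disagree: plurality picks A, Borda picks C.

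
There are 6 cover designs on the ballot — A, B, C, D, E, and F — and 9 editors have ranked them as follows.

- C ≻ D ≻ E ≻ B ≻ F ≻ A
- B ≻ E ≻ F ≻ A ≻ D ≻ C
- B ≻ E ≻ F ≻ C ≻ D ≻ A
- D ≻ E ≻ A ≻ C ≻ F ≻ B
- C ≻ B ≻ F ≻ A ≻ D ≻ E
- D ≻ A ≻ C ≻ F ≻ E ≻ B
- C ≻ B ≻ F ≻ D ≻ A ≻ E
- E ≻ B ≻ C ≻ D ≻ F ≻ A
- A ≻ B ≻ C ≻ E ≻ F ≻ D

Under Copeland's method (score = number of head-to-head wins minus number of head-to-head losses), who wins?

Pairwise results:
  A vs B: B wins 6–3.
  A vs C: C wins 5–4.
  A vs D: D wins 6–3.
  A vs E: E wins 5–4.
  A vs F: F wins 6–3.
  B vs C: C wins 5–4.
  B vs D: B wins 6–3.
  B vs E: B wins 5–4.
  B vs F: B wins 7–2.
  C vs D: C wins 6–3.
  C vs E: C wins 5–4.
  C vs F: C wins 7–2.
  D vs E: D wins 5–4.
  D vs F: F wins 5–4.
  E vs F: E wins 6–3.
Copeland scores (wins − losses):
  A: 0 − 5 = -5
  B: 4 − 1 = 3
  C: 5 − 0 = 5
  D: 2 − 3 = -1
  E: 2 − 3 = -1
  F: 2 − 3 = -1
C has the best Copeland score.

C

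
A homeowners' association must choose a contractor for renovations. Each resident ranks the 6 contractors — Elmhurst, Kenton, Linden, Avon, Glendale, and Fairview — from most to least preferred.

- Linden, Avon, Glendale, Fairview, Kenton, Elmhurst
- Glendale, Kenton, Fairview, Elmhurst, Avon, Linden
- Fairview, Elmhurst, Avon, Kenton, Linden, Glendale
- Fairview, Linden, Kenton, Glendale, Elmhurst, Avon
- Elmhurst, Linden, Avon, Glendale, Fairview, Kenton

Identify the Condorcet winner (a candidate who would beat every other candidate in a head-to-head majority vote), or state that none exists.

Head-to-head results (5 voters total):
Elmhurst vs Kenton: Kenton wins 3–2.
Elmhurst vs Linden: Elmhurst wins 3–2.
Elmhurst vs Avon: Elmhurst wins 4–1.
Elmhurst vs Glendale: Glendale wins 3–2.
Elmhurst vs Fairview: Fairview wins 4–1.
Kenton vs Linden: Linden wins 3–2.
Kenton vs Avon: Avon wins 3–2.
Kenton vs Glendale: Glendale wins 3–2.
Kenton vs Fairview: Fairview wins 4–1.
Linden vs Avon: Linden wins 3–2.
Linden vs Glendale: Linden wins 4–1.
Linden vs Fairview: Fairview wins 3–2.
Avon vs Glendale: Avon wins 3–2.
Avon vs Fairview: Fairview wins 3–2.
Glendale vs Fairview: Glendale wins 3–2.
No candidate beats all others: Elmhurst beats Linden beats Kenton beats Elmhurst, a majority cycle.

No Condorcet winner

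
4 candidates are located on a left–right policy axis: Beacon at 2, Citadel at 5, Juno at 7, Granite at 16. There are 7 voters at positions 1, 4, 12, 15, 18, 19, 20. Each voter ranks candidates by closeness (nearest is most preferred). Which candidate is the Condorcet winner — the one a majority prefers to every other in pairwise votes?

With single-peaked preferences on a line, the Condorcet winner is the candidate closest to the median voter.
The median voter (position 15) is closest to Granite at 16.
Check: Granite vs Citadel — voters closer to Granite: 5 of 7.

Granite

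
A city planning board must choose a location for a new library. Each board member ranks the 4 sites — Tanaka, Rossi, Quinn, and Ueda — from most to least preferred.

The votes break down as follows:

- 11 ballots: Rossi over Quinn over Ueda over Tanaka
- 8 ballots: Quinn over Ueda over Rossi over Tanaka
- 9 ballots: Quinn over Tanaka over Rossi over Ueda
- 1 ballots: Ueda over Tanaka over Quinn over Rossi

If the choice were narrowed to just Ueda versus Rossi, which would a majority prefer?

Ballots ranking Ueda above Rossi: 8+1 = 9.
Ballots ranking Rossi above Ueda: 11+9 = 20.
Rossi wins the head-to-head, 20–9.

Rossi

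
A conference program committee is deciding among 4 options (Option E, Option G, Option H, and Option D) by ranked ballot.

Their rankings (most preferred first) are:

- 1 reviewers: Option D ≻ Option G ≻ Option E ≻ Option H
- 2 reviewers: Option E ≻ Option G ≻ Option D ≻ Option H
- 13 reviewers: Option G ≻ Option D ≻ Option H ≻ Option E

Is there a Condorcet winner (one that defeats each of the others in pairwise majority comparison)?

Head-to-head results (16 voters total):
Option E vs Option G: Option G wins 14–2.
Option E vs Option H: Option H wins 13–3.
Option E vs Option D: Option D wins 14–2.
Option G vs Option H: Option G wins 16–0.
Option G vs Option D: Option G wins 15–1.
Option H vs Option D: Option D wins 16–0.
Option G beats each rival — Option E (14–2), Option H (16–0), Option D (15–1) — so Option G is the Condorcet winner.

Yes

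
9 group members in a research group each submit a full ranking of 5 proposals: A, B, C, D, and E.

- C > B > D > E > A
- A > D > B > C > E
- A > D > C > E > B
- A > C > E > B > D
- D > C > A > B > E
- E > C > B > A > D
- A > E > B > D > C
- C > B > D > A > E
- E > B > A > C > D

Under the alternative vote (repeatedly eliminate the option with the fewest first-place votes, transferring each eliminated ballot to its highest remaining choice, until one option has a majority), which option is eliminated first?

B

Round 1: A 4, C 2, E 2, D 1, B 0. B has the fewest and is eliminated.
Round 2: A 4, C 2, E 2, D 1. D has the fewest and is eliminated.
Round 3: A 4, C 3, E 2. E has the fewest and is eliminated.
Round 4: A 5, C 4. A has a majority.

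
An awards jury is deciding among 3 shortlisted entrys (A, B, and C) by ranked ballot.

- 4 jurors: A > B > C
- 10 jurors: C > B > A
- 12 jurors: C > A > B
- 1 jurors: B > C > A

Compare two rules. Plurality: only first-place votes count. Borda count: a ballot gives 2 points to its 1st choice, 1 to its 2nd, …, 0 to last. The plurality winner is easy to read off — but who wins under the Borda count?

C

Plurality first-place counts: A 4, B 1, C 22 → C.
Borda totals: A 20, B 16, C 45 → C.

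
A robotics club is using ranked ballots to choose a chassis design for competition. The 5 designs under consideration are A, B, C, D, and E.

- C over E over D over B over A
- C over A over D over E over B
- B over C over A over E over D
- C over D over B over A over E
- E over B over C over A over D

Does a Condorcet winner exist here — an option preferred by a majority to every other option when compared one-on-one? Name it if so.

C

Head-to-head results (5 voters total):
A vs B: B wins 4–1.
A vs C: C wins 5–0.
A vs D: A wins 3–2.
A vs E: A wins 3–2.
B vs C: C wins 3–2.
B vs D: D wins 3–2.
B vs E: E wins 3–2.
C vs D: C wins 5–0.
C vs E: C wins 4–1.
D vs E: E wins 3–2.
C beats each rival — A (5–0), B (3–2), D (5–0), E (4–1) — so C is the Condorcet winner.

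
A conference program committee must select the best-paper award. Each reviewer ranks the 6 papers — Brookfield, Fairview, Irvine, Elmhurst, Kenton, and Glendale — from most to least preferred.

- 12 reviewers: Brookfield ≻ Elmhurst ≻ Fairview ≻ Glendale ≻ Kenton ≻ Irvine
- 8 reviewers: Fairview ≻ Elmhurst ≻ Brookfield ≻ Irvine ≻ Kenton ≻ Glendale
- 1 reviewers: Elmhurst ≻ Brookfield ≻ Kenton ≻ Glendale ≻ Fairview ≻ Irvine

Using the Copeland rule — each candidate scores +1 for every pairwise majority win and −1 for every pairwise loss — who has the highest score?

Pairwise results:
  Brookfield vs Fairview: Brookfield wins 13–8.
  Brookfield vs Irvine: Brookfield wins 21–0.
  Brookfield vs Elmhurst: Brookfield wins 12–9.
  Brookfield vs Kenton: Brookfield wins 21–0.
  Brookfield vs Glendale: Brookfield wins 21–0.
  Fairview vs Irvine: Fairview wins 21–0.
  Fairview vs Elmhurst: Elmhurst wins 13–8.
  Fairview vs Kenton: Fairview wins 20–1.
  Fairview vs Glendale: Fairview wins 20–1.
  Irvine vs Elmhurst: Elmhurst wins 21–0.
  Irvine vs Kenton: Kenton wins 13–8.
  Irvine vs Glendale: Glendale wins 13–8.
  Elmhurst vs Kenton: Elmhurst wins 21–0.
  Elmhurst vs Glendale: Elmhurst wins 21–0.
  Kenton vs Glendale: Glendale wins 12–9.
Copeland scores (wins − losses):
  Brookfield: 5 − 0 = 5
  Fairview: 3 − 2 = 1
  Irvine: 0 − 5 = -5
  Elmhurst: 4 − 1 = 3
  Kenton: 1 − 4 = -3
  Glendale: 2 − 3 = -1
Brookfield has the best Copeland score.

Brookfield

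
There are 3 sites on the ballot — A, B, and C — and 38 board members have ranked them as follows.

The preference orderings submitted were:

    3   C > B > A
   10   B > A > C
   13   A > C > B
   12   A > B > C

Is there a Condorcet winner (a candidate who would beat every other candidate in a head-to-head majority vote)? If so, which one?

Head-to-head results (38 voters total):
A vs B: A wins 25–13.
A vs C: A wins 35–3.
B vs C: B wins 22–16.
A beats each rival — B (25–13), C (35–3) — so A is the Condorcet winner.

A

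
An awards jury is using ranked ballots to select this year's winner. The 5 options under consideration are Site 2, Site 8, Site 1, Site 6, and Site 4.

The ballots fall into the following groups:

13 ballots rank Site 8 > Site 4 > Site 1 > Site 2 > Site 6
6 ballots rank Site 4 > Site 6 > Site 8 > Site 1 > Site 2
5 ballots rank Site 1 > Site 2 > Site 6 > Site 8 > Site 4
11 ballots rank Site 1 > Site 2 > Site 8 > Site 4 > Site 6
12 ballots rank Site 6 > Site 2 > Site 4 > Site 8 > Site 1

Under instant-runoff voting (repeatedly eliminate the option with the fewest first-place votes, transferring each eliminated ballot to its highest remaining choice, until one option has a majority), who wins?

Round 1: Site 1 16, Site 8 13, Site 6 12, Site 4 6, Site 2 0. Site 2 has the fewest and is eliminated.
Round 2: Site 1 16, Site 8 13, Site 6 12, Site 4 6. Site 4 has the fewest and is eliminated.
Round 3: Site 6 18, Site 1 16, Site 8 13. Site 8 has the fewest and is eliminated.
Round 4: Site 1 29, Site 6 18. Site 1 has a majority.

Site 1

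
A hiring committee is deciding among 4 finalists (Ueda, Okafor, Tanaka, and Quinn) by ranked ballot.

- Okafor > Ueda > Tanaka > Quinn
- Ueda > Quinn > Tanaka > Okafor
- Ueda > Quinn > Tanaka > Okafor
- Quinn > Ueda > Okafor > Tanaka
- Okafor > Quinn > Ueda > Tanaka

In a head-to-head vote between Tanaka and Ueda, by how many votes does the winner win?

Ballots ranking Tanaka above Ueda: 0.
Ballots ranking Ueda above Tanaka: 5.
Ueda wins 5–0, a margin of 5.

5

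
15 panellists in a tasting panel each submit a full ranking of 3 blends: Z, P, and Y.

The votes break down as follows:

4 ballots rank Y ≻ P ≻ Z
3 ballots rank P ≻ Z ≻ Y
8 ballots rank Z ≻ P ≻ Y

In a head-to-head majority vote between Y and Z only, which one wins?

Ballots ranking Y above Z: 4.
Ballots ranking Z above Y: 3+8 = 11.
Z wins the head-to-head, 11–4.

Z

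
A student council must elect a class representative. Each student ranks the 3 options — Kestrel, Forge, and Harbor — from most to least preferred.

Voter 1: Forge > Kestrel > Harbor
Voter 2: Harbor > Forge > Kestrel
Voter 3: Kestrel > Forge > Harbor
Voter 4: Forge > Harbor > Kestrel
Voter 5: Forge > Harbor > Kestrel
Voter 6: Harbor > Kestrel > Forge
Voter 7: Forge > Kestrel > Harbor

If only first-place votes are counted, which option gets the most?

Forge

First-place vote totals:
  Kestrel: 1
  Forge: 4
  Harbor: 2
Forge has the most first-place votes.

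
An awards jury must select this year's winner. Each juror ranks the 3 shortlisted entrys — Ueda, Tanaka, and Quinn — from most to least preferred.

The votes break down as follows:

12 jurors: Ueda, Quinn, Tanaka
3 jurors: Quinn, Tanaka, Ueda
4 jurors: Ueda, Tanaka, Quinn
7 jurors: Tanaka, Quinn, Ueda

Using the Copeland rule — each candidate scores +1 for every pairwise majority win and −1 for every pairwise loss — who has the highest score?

Pairwise results:
  Ueda vs Tanaka: Ueda wins 16–10.
  Ueda vs Quinn: Ueda wins 16–10.
  Tanaka vs Quinn: Quinn wins 15–11.
Copeland scores (wins − losses):
  Ueda: 2 − 0 = 2
  Tanaka: 0 − 2 = -2
  Quinn: 1 − 1 = 0
Ueda has the best Copeland score.

Ueda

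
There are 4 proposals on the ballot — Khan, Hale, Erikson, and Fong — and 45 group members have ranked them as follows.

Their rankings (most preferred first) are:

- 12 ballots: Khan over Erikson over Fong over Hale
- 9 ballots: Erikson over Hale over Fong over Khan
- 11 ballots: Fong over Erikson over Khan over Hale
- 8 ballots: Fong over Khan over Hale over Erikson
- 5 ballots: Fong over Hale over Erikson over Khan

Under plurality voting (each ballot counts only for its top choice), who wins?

Fong

First-place vote totals:
  Khan: 12
  Hale: 0
  Erikson: 9
  Fong: 24
Fong has the most first-place votes.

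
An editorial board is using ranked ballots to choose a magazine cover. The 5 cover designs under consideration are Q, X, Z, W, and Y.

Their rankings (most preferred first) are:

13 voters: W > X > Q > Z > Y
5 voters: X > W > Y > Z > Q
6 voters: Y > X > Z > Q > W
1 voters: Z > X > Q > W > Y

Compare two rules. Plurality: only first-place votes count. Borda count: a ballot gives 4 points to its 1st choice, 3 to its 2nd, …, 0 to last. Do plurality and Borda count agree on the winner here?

Plurality first-place counts: Q 0, X 5, Z 1, W 13, Y 6 → W.
Borda totals: Q 34, X 80, Z 34, W 68, Y 34 → X.
The two rules disagree: plurality picks W, Borda picks X.

No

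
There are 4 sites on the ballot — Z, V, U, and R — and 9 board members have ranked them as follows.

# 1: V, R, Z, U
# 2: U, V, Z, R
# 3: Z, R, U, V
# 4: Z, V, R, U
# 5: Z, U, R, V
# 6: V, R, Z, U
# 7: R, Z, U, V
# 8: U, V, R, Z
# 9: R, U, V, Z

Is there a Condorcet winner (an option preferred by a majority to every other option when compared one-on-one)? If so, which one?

Head-to-head results (9 voters total):
Z vs V: V wins 5–4.
Z vs U: Z wins 6–3.
Z vs R: R wins 5–4.
V vs U: U wins 6–3.
V vs R: V wins 5–4.
U vs R: R wins 6–3.
No candidate beats all others: Z beats U beats V beats Z, a majority cycle.

No Condorcet winner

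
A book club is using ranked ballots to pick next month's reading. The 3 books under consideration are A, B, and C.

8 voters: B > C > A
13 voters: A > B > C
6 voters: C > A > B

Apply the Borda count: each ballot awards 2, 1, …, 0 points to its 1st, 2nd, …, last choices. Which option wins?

Borda scores:
  A: 8·0 + 13·2 + 6·1 = 32
  B: 8·2 + 13·1 + 6·0 = 29
  C: 8·1 + 13·0 + 6·2 = 20
A has the highest total.

A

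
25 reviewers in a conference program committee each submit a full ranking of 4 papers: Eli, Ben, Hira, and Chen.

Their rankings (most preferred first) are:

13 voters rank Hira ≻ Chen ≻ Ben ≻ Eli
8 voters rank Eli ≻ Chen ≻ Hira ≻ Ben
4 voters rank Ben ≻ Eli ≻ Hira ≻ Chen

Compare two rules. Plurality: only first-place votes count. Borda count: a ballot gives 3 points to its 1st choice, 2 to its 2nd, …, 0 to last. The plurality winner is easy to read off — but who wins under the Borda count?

Plurality first-place counts: Eli 8, Ben 4, Hira 13, Chen 0 → Hira.
Borda totals: Eli 32, Ben 25, Hira 51, Chen 42 → Hira.

Hira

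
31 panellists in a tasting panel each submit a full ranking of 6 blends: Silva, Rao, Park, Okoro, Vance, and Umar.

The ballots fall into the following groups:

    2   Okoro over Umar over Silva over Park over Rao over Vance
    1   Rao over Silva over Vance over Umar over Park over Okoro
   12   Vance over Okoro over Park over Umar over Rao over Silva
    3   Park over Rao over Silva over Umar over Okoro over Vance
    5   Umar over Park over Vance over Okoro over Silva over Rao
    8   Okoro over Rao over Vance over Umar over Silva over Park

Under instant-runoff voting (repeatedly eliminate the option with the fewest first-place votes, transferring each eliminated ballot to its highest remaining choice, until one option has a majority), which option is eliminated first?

Round 1: Vance 12, Okoro 10, Umar 5, Park 3, Rao 1, Silva 0. Silva has the fewest and is eliminated.
Round 2: Vance 12, Okoro 10, Umar 5, Park 3, Rao 1. Rao has the fewest and is eliminated.
Round 3: Vance 13, Okoro 10, Umar 5, Park 3. Park has the fewest and is eliminated.
Round 4: Vance 13, Okoro 10, Umar 8. Umar has the fewest and is eliminated.
Round 5: Vance 18, Okoro 13. Vance has a majority.

Silva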